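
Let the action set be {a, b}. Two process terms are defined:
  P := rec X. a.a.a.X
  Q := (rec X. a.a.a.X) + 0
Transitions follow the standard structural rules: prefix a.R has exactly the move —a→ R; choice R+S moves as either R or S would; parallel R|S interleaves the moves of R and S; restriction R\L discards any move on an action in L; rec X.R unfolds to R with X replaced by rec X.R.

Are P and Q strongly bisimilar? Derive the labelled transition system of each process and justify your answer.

P's transition system — 3 states:
  s0 = rec X. a.a.a.X → =a=> s1
  s1 = a.a.(rec X. a.a.a.X) → =a=> s2
  s2 = a.(rec X. a.a.a.X) → =a=> s0
Q's transition system — 4 states:
  t0 = (rec X. a.a.a.X) + 0 → =a=> t1
  t1 = a.a.(rec X. a.a.a.X) → =a=> t2
  t2 = a.(rec X. a.a.a.X) → =a=> t3
  t3 = rec X. a.a.a.X → =a=> t1
Bisimilarity quotient blocks:
  B0 = {s0, s1, s2, t0, t1, t2, t3}
s0 ∈ B0, t0 ∈ B0 → same block

YES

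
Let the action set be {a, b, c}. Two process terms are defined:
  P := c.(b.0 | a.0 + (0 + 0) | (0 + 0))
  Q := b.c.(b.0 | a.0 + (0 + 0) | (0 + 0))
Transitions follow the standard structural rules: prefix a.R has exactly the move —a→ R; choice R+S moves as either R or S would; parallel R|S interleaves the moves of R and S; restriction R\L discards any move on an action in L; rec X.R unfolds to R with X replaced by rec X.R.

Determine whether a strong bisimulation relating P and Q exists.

NO

LTS(P): 5 reachable states
  s0 = c.(b.0 | a.0 + (0 + 0) | (0 + 0)) :: —c→ s1
  s1 = b.0 | a.0 + (0 + 0) | (0 + 0) :: —a→ s2, —b→ s3
  s2 = b.0 | 0 :: —b→ s4
  s3 = 0 | a.0 :: —a→ s4
  s4 = 0 | 0 :: deadlocked
LTS(Q): 6 reachable states
  t0 = b.c.(b.0 | a.0 + (0 + 0) | (0 + 0)) :: —b→ t1
  t1 = c.(b.0 | a.0 + (0 + 0) | (0 + 0)) :: —c→ t2
  t2 = b.0 | a.0 + (0 + 0) | (0 + 0) :: —a→ t3, —b→ t4
  t3 = b.0 | 0 :: —b→ t5
  t4 = 0 | a.0 :: —a→ t5
  t5 = 0 | 0 :: deadlocked
Coarsest stable partition (strong bisimilarity classes):
  B0 = {s0, t1}
  B1 = {s1, t2}
  B2 = {s3, t4}
  B3 = {s4, t5}
  B4 = {s2, t3}
  B5 = {t0}
s0 ∈ B0, t0 ∈ B5 → different blocks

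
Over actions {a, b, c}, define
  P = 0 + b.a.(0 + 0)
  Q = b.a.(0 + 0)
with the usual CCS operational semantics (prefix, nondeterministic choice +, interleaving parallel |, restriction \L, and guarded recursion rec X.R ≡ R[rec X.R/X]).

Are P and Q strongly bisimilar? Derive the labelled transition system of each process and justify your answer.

P ~ Q

P's transition system — 3 states:
  u0 = 0 + b.a.(0 + 0) :: =b=> u1
  u1 = a.(0 + 0) :: =a=> u2
  u2 = 0 + 0 :: deadlocked
Q's transition system — 3 states:
  v0 = b.a.(0 + 0) :: =b=> v1
  v1 = a.(0 + 0) :: =a=> v2
  v2 = 0 + 0 :: deadlocked
Bisimilarity quotient blocks:
  B0 = {u0, v0}
  B1 = {u1, v1}
  B2 = {u2, v2}
u0 ∈ B0, v0 ∈ B0 → same block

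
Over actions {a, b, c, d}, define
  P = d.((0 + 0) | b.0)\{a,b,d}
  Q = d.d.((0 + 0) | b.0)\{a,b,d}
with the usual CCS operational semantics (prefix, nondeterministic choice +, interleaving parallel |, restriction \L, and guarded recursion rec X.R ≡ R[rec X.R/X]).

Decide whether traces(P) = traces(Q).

trace-distinct — witness ⟨dd⟩

Reachable graph of P (2 states):
  p0 = d.((0 + 0) | b.0)\{a,b,d} :: --d--▸ p1
  p1 = ((0 + 0) | b.0)\{a,b,d} :: ·
Reachable graph of Q (3 states):
  q0 = d.d.((0 + 0) | b.0)\{a,b,d} :: --d--▸ q1
  q1 = d.((0 + 0) | b.0)\{a,b,d} :: --d--▸ q2
  q2 = ((0 + 0) | b.0)\{a,b,d} :: ·
Executing dd from Q (initial set {q0}):
  step 1 (d): {q1}
  step 2 (d): {q2}
  Q completes σ.
Executing dd from P (initial set {p0}):
  step 1 (d): {p1}
  step 2 (d): no successor for P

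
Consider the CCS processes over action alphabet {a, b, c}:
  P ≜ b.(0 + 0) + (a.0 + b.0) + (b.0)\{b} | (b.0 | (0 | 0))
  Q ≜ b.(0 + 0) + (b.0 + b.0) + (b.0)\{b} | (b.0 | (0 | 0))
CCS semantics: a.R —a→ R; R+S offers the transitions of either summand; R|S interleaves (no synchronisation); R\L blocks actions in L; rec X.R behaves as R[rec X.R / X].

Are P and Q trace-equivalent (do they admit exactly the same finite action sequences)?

P's transition system — 4 states:
  s0 = b.(0 + 0) + (a.0 + b.0) + (b.0)\{b} | (b.0 | (0 | 0)) ⊢ --a--▸ s1, --b--▸ s1, --b--▸ s2, --b--▸ s3
  s1 = 0 ⊢ ·
  s2 = (b.0)\{b} | (0 | (0 | 0)) ⊢ ·
  s3 = 0 + 0 ⊢ ·
Q's transition system — 4 states:
  t0 = b.(0 + 0) + (b.0 + b.0) + (b.0)\{b} | (b.0 | (0 | 0)) ⊢ --b--▸ t1, --b--▸ t2, --b--▸ t3
  t1 = (b.0)\{b} | (0 | (0 | 0)) ⊢ ·
  t2 = 0 ⊢ ·
  t3 = 0 + 0 ⊢ ·
Executing a from P (initial set {s0}):
  after a @ step 1: {s1}
  — P admits the full trace.
Executing a from Q (initial set {t0}):
  after a @ step 1: no successor for Q

traces(P) ≠ traces(Q) — witness ⟨a⟩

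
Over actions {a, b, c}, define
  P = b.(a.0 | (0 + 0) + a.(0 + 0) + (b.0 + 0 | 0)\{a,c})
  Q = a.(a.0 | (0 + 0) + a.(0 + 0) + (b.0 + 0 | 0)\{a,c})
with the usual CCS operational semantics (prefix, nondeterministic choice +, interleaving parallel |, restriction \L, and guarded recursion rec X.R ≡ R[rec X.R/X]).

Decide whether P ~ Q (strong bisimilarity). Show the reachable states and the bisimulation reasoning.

not bisimilar

Reachable graph of P (5 states):
  p0 = b.(a.0 | (0 + 0) + a.(0 + 0) + (b.0 + 0 | 0)\{a,c}) ⊢ ··b··> p1
  p1 = a.0 | (0 + 0) + a.(0 + 0) + (b.0 + 0 | 0)\{a,c} ⊢ ··a··> p2, ··a··> p3, ··b··> p4
  p2 = 0 + 0 ⊢ stopped
  p3 = 0 | (0 + 0) ⊢ stopped
  p4 = 0\{a,c} ⊢ stopped
Reachable graph of Q (5 states):
  q0 = a.(a.0 | (0 + 0) + a.(0 + 0) + (b.0 + 0 | 0)\{a,c}) ⊢ ··a··> q1
  q1 = a.0 | (0 + 0) + a.(0 + 0) + (b.0 + 0 | 0)\{a,c} ⊢ ··a··> q2, ··a··> q3, ··b··> q4
  q2 = 0 + 0 ⊢ stopped
  q3 = 0 | (0 + 0) ⊢ stopped
  q4 = 0\{a,c} ⊢ stopped
Coarsest stable partition (strong bisimilarity classes):
  B0 = {p0}
  B1 = {p1, q1}
  B2 = {p2, p3, p4, q2, q3, q4}
  B3 = {q0}
p0 ∈ B0, q0 ∈ B3 → different blocks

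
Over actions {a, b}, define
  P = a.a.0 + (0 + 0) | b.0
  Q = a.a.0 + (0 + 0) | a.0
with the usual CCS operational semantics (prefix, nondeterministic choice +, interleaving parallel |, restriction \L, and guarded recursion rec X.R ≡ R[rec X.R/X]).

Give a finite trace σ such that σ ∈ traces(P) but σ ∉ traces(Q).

b

LTS(P): 4 reachable states
  p0 = a.a.0 + (0 + 0) | b.0 ⊢ ··a··> p1, ··b··> p2
  p1 = a.0 ⊢ ··a··> p3
  p2 = (0 + 0) | 0 ⊢ (no moves)
  p3 = 0 ⊢ (no moves)
LTS(Q): 4 reachable states
  q0 = a.a.0 + (0 + 0) | a.0 ⊢ ··a··> q1, ··a··> q2
  q1 = (0 + 0) | 0 ⊢ (no moves)
  q2 = a.0 ⊢ ··a··> q3
  q3 = 0 ⊢ (no moves)
Executing b from P (initial set {p0}):
  step 1 (b): {p2}
  ✓ P
Executing b from Q (initial set {q0}):
  step 1 (b): ∅  — Q cannot continue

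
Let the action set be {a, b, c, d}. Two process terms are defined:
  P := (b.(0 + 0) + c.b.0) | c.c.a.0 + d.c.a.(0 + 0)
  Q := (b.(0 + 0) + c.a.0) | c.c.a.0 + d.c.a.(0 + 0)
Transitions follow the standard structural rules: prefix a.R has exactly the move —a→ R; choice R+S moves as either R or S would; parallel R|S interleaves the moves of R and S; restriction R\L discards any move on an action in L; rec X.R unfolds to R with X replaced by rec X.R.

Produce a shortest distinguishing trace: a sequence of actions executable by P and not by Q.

LTS(P): 19 reachable states
  m0 = (b.(0 + 0) + c.b.0) | c.c.a.0 + d.c.a.(0 + 0) ⊢ ··b··> m1, ··c··> m2, ··c··> m3, ··d··> m4
  m1 = (0 + 0) | c.c.a.0 ⊢ ··c··> m5
  m2 = (b.(0 + 0) + c.b.0) | c.a.0 ⊢ ··b··> m5, ··c··> m6, ··c··> m7
  m3 = b.0 | c.c.a.0 ⊢ ··b··> m8, ··c··> m7
  m4 = c.a.(0 + 0) ⊢ ··c··> m9
  m5 = (0 + 0) | c.a.0 ⊢ ··c··> m10
  m6 = (b.(0 + 0) + c.b.0) | a.0 ⊢ ··a··> m11, ··b··> m10, ··c··> m12
  m7 = b.0 | c.a.0 ⊢ ··b··> m13, ··c··> m12
  m8 = 0 | c.c.a.0 ⊢ ··c··> m13
  m9 = a.(0 + 0) ⊢ ··a··> m14
  m10 = (0 + 0) | a.0 ⊢ ··a··> m15
  m11 = (b.(0 + 0) + c.b.0) | 0 ⊢ ··b··> m15, ··c··> m16
  m12 = b.0 | a.0 ⊢ ··a··> m16, ··b··> m17
  m13 = 0 | c.a.0 ⊢ ··c··> m17
  m14 = 0 + 0 ⊢ deadlocked
  m15 = (0 + 0) | 0 ⊢ deadlocked
  m16 = b.0 | 0 ⊢ ··b··> m18
  m17 = 0 | a.0 ⊢ ··a··> m18
  m18 = 0 | 0 ⊢ deadlocked
LTS(Q): 19 reachable states
  n0 = (b.(0 + 0) + c.a.0) | c.c.a.0 + d.c.a.(0 + 0) ⊢ ··b··> n1, ··c··> n2, ··c··> n3, ··d··> n4
  n1 = (0 + 0) | c.c.a.0 ⊢ ··c··> n5
  n2 = (b.(0 + 0) + c.a.0) | c.a.0 ⊢ ··b··> n5, ··c··> n6, ··c··> n7
  n3 = a.0 | c.c.a.0 ⊢ ··a··> n8, ··c··> n7
  n4 = c.a.(0 + 0) ⊢ ··c··> n9
  n5 = (0 + 0) | c.a.0 ⊢ ··c··> n10
  n6 = (b.(0 + 0) + c.a.0) | a.0 ⊢ ··a··> n11, ··b··> n10, ··c··> n12
  n7 = a.0 | c.a.0 ⊢ ··a··> n13, ··c··> n12
  n8 = 0 | c.c.a.0 ⊢ ··c··> n13
  n9 = a.(0 + 0) ⊢ ··a··> n14
  n10 = (0 + 0) | a.0 ⊢ ··a··> n15
  n11 = (b.(0 + 0) + c.a.0) | 0 ⊢ ··b··> n15, ··c··> n16
  n12 = a.0 | a.0 ⊢ ··a··> n16, ··a··> n17
  n13 = 0 | c.a.0 ⊢ ··c··> n17
  n14 = 0 + 0 ⊢ deadlocked
  n15 = (0 + 0) | 0 ⊢ deadlocked
  n16 = a.0 | 0 ⊢ ··a··> n18
  n17 = 0 | a.0 ⊢ ··a··> n18
  n18 = 0 | 0 ⊢ deadlocked
Executing ccbc from P (initial set {m0}):
  [1] c ⇒ {m2, m3}
  [2] c ⇒ {m6, m7}
  [3] b ⇒ {m10, m13}
  [4] c ⇒ {m17}
  ✓ P
Executing ccbc from Q (initial set {n0}):
  [1] c ⇒ {n2, n3}
  [2] c ⇒ {n6, n7}
  [3] b ⇒ {n10}
  [4] c ⇒ no successor for Q

ccbc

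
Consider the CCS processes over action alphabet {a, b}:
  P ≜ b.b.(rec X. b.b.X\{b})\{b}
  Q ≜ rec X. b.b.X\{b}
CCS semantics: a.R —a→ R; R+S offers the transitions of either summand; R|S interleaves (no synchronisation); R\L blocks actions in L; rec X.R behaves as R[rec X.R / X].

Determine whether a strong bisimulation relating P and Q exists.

P's transition system — 3 states:
  m0 = b.b.(rec X. b.b.X\{b})\{b} :: —b→ m1
  m1 = b.(rec X. b.b.X\{b})\{b} :: —b→ m2
  m2 = (rec X. b.b.X\{b})\{b} :: ∅
Q's transition system — 3 states:
  n0 = rec X. b.b.X\{b} :: —b→ n1
  n1 = b.(rec X. b.b.X\{b})\{b} :: —b→ n2
  n2 = (rec X. b.b.X\{b})\{b} :: ∅
Partition-refinement fixed point:
  B0 = {m0, n0}
  B1 = {m1, n1}
  B2 = {m2, n2}
m0 ∈ B0, n0 ∈ B0 → same block

YES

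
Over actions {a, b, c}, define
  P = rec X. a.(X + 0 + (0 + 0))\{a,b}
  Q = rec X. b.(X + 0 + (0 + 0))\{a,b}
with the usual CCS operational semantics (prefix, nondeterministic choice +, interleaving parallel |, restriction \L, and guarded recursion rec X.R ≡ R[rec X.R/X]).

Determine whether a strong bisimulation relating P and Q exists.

not bisimilar

P's transition system — 2 states:
  p0 = rec X. a.(X + 0 + (0 + 0))\{a,b} has moves --a--▸ p1
  p1 = ((rec X. a.(X + 0 + (0 + 0))\{a,b}) + 0 + (0 + 0))\{a,b} has moves stopped
Q's transition system — 2 states:
  q0 = rec X. b.(X + 0 + (0 + 0))\{a,b} has moves --b--▸ q1
  q1 = ((rec X. b.(X + 0 + (0 + 0))\{a,b}) + 0 + (0 + 0))\{a,b} has moves stopped
Coarsest stable partition (strong bisimilarity classes):
  B0 = {p0}
  B1 = {p1, q1}
  B2 = {q0}
p0 ∈ B0, q0 ∈ B2 → different blocks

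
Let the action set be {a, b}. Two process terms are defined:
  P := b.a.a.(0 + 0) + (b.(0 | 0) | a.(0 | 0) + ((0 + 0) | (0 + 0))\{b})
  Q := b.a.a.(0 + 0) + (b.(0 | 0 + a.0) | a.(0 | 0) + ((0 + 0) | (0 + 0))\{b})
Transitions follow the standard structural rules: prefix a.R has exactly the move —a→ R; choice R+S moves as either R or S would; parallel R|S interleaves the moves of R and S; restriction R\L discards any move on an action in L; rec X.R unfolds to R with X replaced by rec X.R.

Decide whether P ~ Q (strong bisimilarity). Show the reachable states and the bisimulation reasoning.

LTS(P): 7 reachable states
  u0 = b.a.a.(0 + 0) + (b.(0 | 0) | a.(0 | 0) + ((0 + 0) | (0 + 0))\{b}) :: =a=> u1, =b=> u2, =b=> u3
  u1 = b.(0 | 0) | (0 | 0) :: =b=> u4
  u2 = 0 | 0 | a.(0 | 0) :: =a=> u4
  u3 = a.a.(0 + 0) :: =a=> u5
  u4 = 0 | 0 | (0 | 0) :: ·
  u5 = a.(0 + 0) :: =a=> u6
  u6 = 0 + 0 :: ·
LTS(Q): 9 reachable states
  v0 = b.a.a.(0 + 0) + (b.(0 | 0 + a.0) | a.(0 | 0) + ((0 + 0) | (0 + 0))\{b}) :: =a=> v1, =b=> v2, =b=> v3
  v1 = b.(0 | 0 + a.0) | (0 | 0) :: =b=> v4
  v2 = (0 | 0 + a.0) | a.(0 | 0) :: =a=> v4, =a=> v5
  v3 = a.a.(0 + 0) :: =a=> v6
  v4 = (0 | 0 + a.0) | (0 | 0) :: =a=> v7
  v5 = 0 | a.(0 | 0) :: =a=> v7
  v6 = a.(0 + 0) :: =a=> v8
  v7 = 0 | (0 | 0) :: ·
  v8 = 0 + 0 :: ·
Coarsest stable partition (strong bisimilarity classes):
  B0 = {u0}
  B1 = {u3, v2, v3}
  B2 = {u2, u5, v4, v5, v6}
  B3 = {u4, u6, v7, v8}
  B4 = {u1}
  B5 = {v0}
  B6 = {v1}
u0 ∈ B0, v0 ∈ B5 → different blocks

not bisimilar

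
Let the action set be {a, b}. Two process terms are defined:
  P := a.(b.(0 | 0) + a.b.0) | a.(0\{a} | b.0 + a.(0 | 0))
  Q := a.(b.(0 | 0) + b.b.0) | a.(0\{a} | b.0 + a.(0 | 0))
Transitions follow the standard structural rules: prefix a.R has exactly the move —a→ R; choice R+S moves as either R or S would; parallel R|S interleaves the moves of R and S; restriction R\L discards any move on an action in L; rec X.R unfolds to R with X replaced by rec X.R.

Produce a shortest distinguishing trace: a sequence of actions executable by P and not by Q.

LTS(P): 20 reachable states
  m0 = a.(b.(0 | 0) + a.b.0) | a.(0\{a} | b.0 + a.(0 | 0)) ⊢ ··a··> m1, ··a··> m2
  m1 = (b.(0 | 0) + a.b.0) | a.(0\{a} | b.0 + a.(0 | 0)) ⊢ ··a··> m3, ··a··> m4, ··b··> m5
  m2 = a.(b.(0 | 0) + a.b.0) | (0\{a} | b.0 + a.(0 | 0)) ⊢ ··a··> m3, ··a··> m6, ··b··> m7
  m3 = (b.(0 | 0) + a.b.0) | (0\{a} | b.0 + a.(0 | 0)) ⊢ ··a··> m8, ··a··> m9, ··b··> m10, ··b··> m11
  m4 = b.0 | a.(0\{a} | b.0 + a.(0 | 0)) ⊢ ··a··> m9, ··b··> m12
  m5 = 0 | 0 | a.(0\{a} | b.0 + a.(0 | 0)) ⊢ ··a··> m11
  m6 = a.(b.(0 | 0) + a.b.0) | (0 | 0) ⊢ ··a··> m8
  m7 = a.(b.(0 | 0) + a.b.0) | (0\{a} | 0) ⊢ ··a··> m10
  m8 = (b.(0 | 0) + a.b.0) | (0 | 0) ⊢ ··a··> m13, ··b··> m14
  m9 = b.0 | (0\{a} | b.0 + a.(0 | 0)) ⊢ ··a··> m13, ··b··> m15, ··b··> m16
  m10 = (b.(0 | 0) + a.b.0) | (0\{a} | 0) ⊢ ··a··> m16, ··b··> m17
  m11 = 0 | 0 | (0\{a} | b.0 + a.(0 | 0)) ⊢ ··a··> m14, ··b··> m17
  m12 = 0 | a.(0\{a} | b.0 + a.(0 | 0)) ⊢ ··a··> m15
  m13 = b.0 | (0 | 0) ⊢ ··b··> m18
  m14 = 0 | 0 | (0 | 0) ⊢ (no moves)
  m15 = 0 | (0\{a} | b.0 + a.(0 | 0)) ⊢ ··a··> m18, ··b··> m19
  m16 = b.0 | (0\{a} | 0) ⊢ ··b··> m19
  m17 = 0 | 0 | (0\{a} | 0) ⊢ (no moves)
  m18 = 0 | (0 | 0) ⊢ (no moves)
  m19 = 0 | (0\{a} | 0) ⊢ (no moves)
LTS(Q): 20 reachable states
  n0 = a.(b.(0 | 0) + b.b.0) | a.(0\{a} | b.0 + a.(0 | 0)) ⊢ ··a··> n1, ··a··> n2
  n1 = (b.(0 | 0) + b.b.0) | a.(0\{a} | b.0 + a.(0 | 0)) ⊢ ··a··> n3, ··b··> n4, ··b··> n5
  n2 = a.(b.(0 | 0) + b.b.0) | (0\{a} | b.0 + a.(0 | 0)) ⊢ ··a··> n3, ··a··> n6, ··b··> n7
  n3 = (b.(0 | 0) + b.b.0) | (0\{a} | b.0 + a.(0 | 0)) ⊢ ··a··> n8, ··b··> n10, ··b··> n11, ··b··> n9
  n4 = 0 | 0 | a.(0\{a} | b.0 + a.(0 | 0)) ⊢ ··a··> n10
  n5 = b.0 | a.(0\{a} | b.0 + a.(0 | 0)) ⊢ ··a··> n11, ··b··> n12
  n6 = a.(b.(0 | 0) + b.b.0) | (0 | 0) ⊢ ··a··> n8
  n7 = a.(b.(0 | 0) + b.b.0) | (0\{a} | 0) ⊢ ··a··> n9
  n8 = (b.(0 | 0) + b.b.0) | (0 | 0) ⊢ ··b··> n13, ··b··> n14
  n9 = (b.(0 | 0) + b.b.0) | (0\{a} | 0) ⊢ ··b··> n15, ··b··> n16
  n10 = 0 | 0 | (0\{a} | b.0 + a.(0 | 0)) ⊢ ··a··> n13, ··b··> n15
  n11 = b.0 | (0\{a} | b.0 + a.(0 | 0)) ⊢ ··a··> n14, ··b··> n16, ··b··> n17
  n12 = 0 | a.(0\{a} | b.0 + a.(0 | 0)) ⊢ ··a··> n17
  n13 = 0 | 0 | (0 | 0) ⊢ (no moves)
  n14 = b.0 | (0 | 0) ⊢ ··b··> n18
  n15 = 0 | 0 | (0\{a} | 0) ⊢ (no moves)
  n16 = b.0 | (0\{a} | 0) ⊢ ··b··> n19
  n17 = 0 | (0\{a} | b.0 + a.(0 | 0)) ⊢ ··a··> n18, ··b··> n19
  n18 = 0 | (0 | 0) ⊢ (no moves)
  n19 = 0 | (0\{a} | 0) ⊢ (no moves)
Run σ = ⟨aaaa⟩ on P: start {m0}
  [1] a ⇒ {m1, m2}
  [2] a ⇒ {m3, m4, m6}
  [3] a ⇒ {m8, m9}
  [4] a ⇒ {m13}
  — P admits the full trace.
Run σ = ⟨aaaa⟩ on Q: start {n0}
  [1] a ⇒ {n1, n2}
  [2] a ⇒ {n3, n6}
  [3] a ⇒ {n8}
  [4] a ⇒ no successor for Q

aaaa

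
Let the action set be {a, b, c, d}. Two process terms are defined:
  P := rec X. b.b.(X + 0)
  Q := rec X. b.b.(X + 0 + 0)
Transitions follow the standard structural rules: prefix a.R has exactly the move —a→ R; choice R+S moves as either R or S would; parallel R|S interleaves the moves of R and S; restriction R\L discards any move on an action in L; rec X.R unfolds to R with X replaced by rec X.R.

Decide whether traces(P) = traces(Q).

YES

LTS(P): 3 reachable states
  s0 = rec X. b.b.(X + 0) → —b→ s1
  s1 = b.((rec X. b.b.(X + 0)) + 0) → —b→ s2
  s2 = (rec X. b.b.(X + 0)) + 0 → —b→ s1
LTS(Q): 3 reachable states
  t0 = rec X. b.b.(X + 0 + 0) → —b→ t1
  t1 = b.((rec X. b.b.(X + 0 + 0)) + 0 + 0) → —b→ t2
  t2 = (rec X. b.b.(X + 0 + 0)) + 0 + 0 → —b→ t1
Bisimilarity quotient blocks:
  B0 = {s0, s1, s2, t0, t1, t2}
s0 ∈ B0, t0 ∈ B0 → same block
Bisimilar ⇒ trace-equivalent.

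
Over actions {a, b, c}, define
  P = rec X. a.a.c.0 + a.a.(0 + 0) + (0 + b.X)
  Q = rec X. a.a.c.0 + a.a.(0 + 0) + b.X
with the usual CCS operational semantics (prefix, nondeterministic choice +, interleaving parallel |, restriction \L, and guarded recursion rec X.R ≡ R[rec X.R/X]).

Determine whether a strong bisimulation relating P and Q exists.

P ~ Q

P's transition system — 6 states:
  s0 = rec X. a.a.c.0 + a.a.(0 + 0) + (0 + b.X) has moves --a--▸ s1, --a--▸ s2, --b--▸ s0
  s1 = a.(0 + 0) has moves --a--▸ s3
  s2 = a.c.0 has moves --a--▸ s4
  s3 = 0 + 0 has moves (no moves)
  s4 = c.0 has moves --c--▸ s5
  s5 = 0 has moves (no moves)
Q's transition system — 6 states:
  t0 = rec X. a.a.c.0 + a.a.(0 + 0) + b.X has moves --a--▸ t1, --a--▸ t2, --b--▸ t0
  t1 = a.(0 + 0) has moves --a--▸ t3
  t2 = a.c.0 has moves --a--▸ t4
  t3 = 0 + 0 has moves (no moves)
  t4 = c.0 has moves --c--▸ t5
  t5 = 0 has moves (no moves)
Partition-refinement fixed point:
  B0 = {s0, t0}
  B1 = {s1, t1}
  B2 = {s3, s5, t3, t5}
  B3 = {s2, t2}
  B4 = {s4, t4}
s0 ∈ B0, t0 ∈ B0 → same block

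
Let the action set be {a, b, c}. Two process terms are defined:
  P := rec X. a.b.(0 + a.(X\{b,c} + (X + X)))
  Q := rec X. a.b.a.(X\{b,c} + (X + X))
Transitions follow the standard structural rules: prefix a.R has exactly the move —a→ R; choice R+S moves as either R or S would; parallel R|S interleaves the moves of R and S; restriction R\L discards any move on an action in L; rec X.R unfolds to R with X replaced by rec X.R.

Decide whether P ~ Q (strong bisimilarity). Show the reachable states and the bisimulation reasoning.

bisimilar

LTS(P): 5 reachable states
  u0 = rec X. a.b.(0 + a.(X\{b,c} + (X + X))) ⊢ =a=> u1
  u1 = b.(0 + a.((rec X. a.b.(0 + a.(X\{b,c} + (X + X))))\{b,c} + ((rec X. a.b.(0 + a.(X\{b,c} + (X + X)))) + (rec X. a.b.(0 + a.(X\{b,c} + (X + X))))))) ⊢ =b=> u2
  u2 = 0 + a.((rec X. a.b.(0 + a.(X\{b,c} + (X + X))))\{b,c} + ((rec X. a.b.(0 + a.(X\{b,c} + (X + X)))) + (rec X. a.b.(0 + a.(X\{b,c} + (X + X)))))) ⊢ =a=> u3
  u3 = (rec X. a.b.(0 + a.(X\{b,c} + (X + X))))\{b,c} + ((rec X. a.b.(0 + a.(X\{b,c} + (X + X)))) + (rec X. a.b.(0 + a.(X\{b,c} + (X + X))))) ⊢ =a=> u1, =a=> u4
  u4 = (b.(0 + a.((rec X. a.b.(0 + a.(X\{b,c} + (X + X))))\{b,c} + ((rec X. a.b.(0 + a.(X\{b,c} + (X + X)))) + (rec X. a.b.(0 + a.(X\{b,c} + (X + X))))))))\{b,c} ⊢ stopped
LTS(Q): 5 reachable states
  v0 = rec X. a.b.a.(X\{b,c} + (X + X)) ⊢ =a=> v1
  v1 = b.a.((rec X. a.b.a.(X\{b,c} + (X + X)))\{b,c} + ((rec X. a.b.a.(X\{b,c} + (X + X))) + (rec X. a.b.a.(X\{b,c} + (X + X))))) ⊢ =b=> v2
  v2 = a.((rec X. a.b.a.(X\{b,c} + (X + X)))\{b,c} + ((rec X. a.b.a.(X\{b,c} + (X + X))) + (rec X. a.b.a.(X\{b,c} + (X + X))))) ⊢ =a=> v3
  v3 = (rec X. a.b.a.(X\{b,c} + (X + X)))\{b,c} + ((rec X. a.b.a.(X\{b,c} + (X + X))) + (rec X. a.b.a.(X\{b,c} + (X + X)))) ⊢ =a=> v1, =a=> v4
  v4 = (b.a.((rec X. a.b.a.(X\{b,c} + (X + X)))\{b,c} + ((rec X. a.b.a.(X\{b,c} + (X + X))) + (rec X. a.b.a.(X\{b,c} + (X + X))))))\{b,c} ⊢ stopped
Bisimilarity quotient blocks:
  B0 = {u0, v0}
  B1 = {u1, v1}
  B2 = {u2, v2}
  B3 = {u3, v3}
  B4 = {u4, v4}
u0 ∈ B0, v0 ∈ B0 → same block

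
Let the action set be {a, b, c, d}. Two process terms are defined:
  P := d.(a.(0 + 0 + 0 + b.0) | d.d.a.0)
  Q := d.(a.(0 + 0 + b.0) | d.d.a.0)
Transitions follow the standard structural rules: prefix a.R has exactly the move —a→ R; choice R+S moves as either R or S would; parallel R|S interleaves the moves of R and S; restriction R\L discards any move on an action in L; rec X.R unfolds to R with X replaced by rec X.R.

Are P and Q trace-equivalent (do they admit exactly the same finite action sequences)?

P's transition system — 13 states:
  p0 = d.(a.(0 + 0 + 0 + b.0) | d.d.a.0) → =d=> p1
  p1 = a.(0 + 0 + 0 + b.0) | d.d.a.0 → =a=> p2, =d=> p3
  p2 = (0 + 0 + 0 + b.0) | d.d.a.0 → =b=> p4, =d=> p5
  p3 = a.(0 + 0 + 0 + b.0) | d.a.0 → =a=> p5, =d=> p6
  p4 = 0 | d.d.a.0 → =d=> p7
  p5 = (0 + 0 + 0 + b.0) | d.a.0 → =b=> p7, =d=> p8
  p6 = a.(0 + 0 + 0 + b.0) | a.0 → =a=> p8, =a=> p9
  p7 = 0 | d.a.0 → =d=> p10
  p8 = (0 + 0 + 0 + b.0) | a.0 → =a=> p11, =b=> p10
  p9 = a.(0 + 0 + 0 + b.0) | 0 → =a=> p11
  p10 = 0 | a.0 → =a=> p12
  p11 = (0 + 0 + 0 + b.0) | 0 → =b=> p12
  p12 = 0 | 0 → stopped
Q's transition system — 13 states:
  q0 = d.(a.(0 + 0 + b.0) | d.d.a.0) → =d=> q1
  q1 = a.(0 + 0 + b.0) | d.d.a.0 → =a=> q2, =d=> q3
  q2 = (0 + 0 + b.0) | d.d.a.0 → =b=> q4, =d=> q5
  q3 = a.(0 + 0 + b.0) | d.a.0 → =a=> q5, =d=> q6
  q4 = 0 | d.d.a.0 → =d=> q7
  q5 = (0 + 0 + b.0) | d.a.0 → =b=> q7, =d=> q8
  q6 = a.(0 + 0 + b.0) | a.0 → =a=> q8, =a=> q9
  q7 = 0 | d.a.0 → =d=> q10
  q8 = (0 + 0 + b.0) | a.0 → =a=> q11, =b=> q10
  q9 = a.(0 + 0 + b.0) | 0 → =a=> q11
  q10 = 0 | a.0 → =a=> q12
  q11 = (0 + 0 + b.0) | 0 → =b=> q12
  q12 = 0 | 0 → stopped
Bisimilarity quotient blocks:
  B0 = {p0, q0}
  B1 = {p1, q1}
  B2 = {p3, q3}
  B3 = {p6, q6}
  B4 = {p9, q9}
  B5 = {p11, q11}
  B6 = {p12, q12}
  B7 = {p8, q8}
  B8 = {p10, q10}
  B9 = {p5, q5}
  B10 = {p7, q7}
  B11 = {p2, q2}
  B12 = {p4, q4}
p0 ∈ B0, q0 ∈ B0 → same block
Bisimilar ⇒ trace-equivalent.

traces(P) = traces(Q)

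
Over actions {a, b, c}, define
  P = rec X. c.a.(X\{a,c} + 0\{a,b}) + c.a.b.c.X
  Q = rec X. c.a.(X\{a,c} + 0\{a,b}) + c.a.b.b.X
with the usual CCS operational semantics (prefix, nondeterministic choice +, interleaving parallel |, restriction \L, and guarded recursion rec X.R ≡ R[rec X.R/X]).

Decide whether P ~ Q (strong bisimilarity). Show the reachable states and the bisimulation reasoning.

not bisimilar

LTS(P): 6 reachable states
  m0 = rec X. c.a.(X\{a,c} + 0\{a,b}) + c.a.b.c.X has moves ··c··> m1, ··c··> m2
  m1 = a.((rec X. c.a.(X\{a,c} + 0\{a,b}) + c.a.b.c.X)\{a,c} + 0\{a,b}) has moves ··a··> m3
  m2 = a.b.c.(rec X. c.a.(X\{a,c} + 0\{a,b}) + c.a.b.c.X) has moves ··a··> m4
  m3 = (rec X. c.a.(X\{a,c} + 0\{a,b}) + c.a.b.c.X)\{a,c} + 0\{a,b} has moves (no moves)
  m4 = b.c.(rec X. c.a.(X\{a,c} + 0\{a,b}) + c.a.b.c.X) has moves ··b··> m5
  m5 = c.(rec X. c.a.(X\{a,c} + 0\{a,b}) + c.a.b.c.X) has moves ··c··> m0
LTS(Q): 6 reachable states
  n0 = rec X. c.a.(X\{a,c} + 0\{a,b}) + c.a.b.b.X has moves ··c··> n1, ··c··> n2
  n1 = a.((rec X. c.a.(X\{a,c} + 0\{a,b}) + c.a.b.b.X)\{a,c} + 0\{a,b}) has moves ··a··> n3
  n2 = a.b.b.(rec X. c.a.(X\{a,c} + 0\{a,b}) + c.a.b.b.X) has moves ··a··> n4
  n3 = (rec X. c.a.(X\{a,c} + 0\{a,b}) + c.a.b.b.X)\{a,c} + 0\{a,b} has moves (no moves)
  n4 = b.b.(rec X. c.a.(X\{a,c} + 0\{a,b}) + c.a.b.b.X) has moves ··b··> n5
  n5 = b.(rec X. c.a.(X\{a,c} + 0\{a,b}) + c.a.b.b.X) has moves ··b··> n0
Coarsest stable partition (strong bisimilarity classes):
  B0 = {m0}
  B1 = {m1, n1}
  B2 = {m3, n3}
  B3 = {m2}
  B4 = {m4}
  B5 = {m5}
  B6 = {n0}
  B7 = {n2}
  B8 = {n4}
  B9 = {n5}
m0 ∈ B0, n0 ∈ B6 → different blocks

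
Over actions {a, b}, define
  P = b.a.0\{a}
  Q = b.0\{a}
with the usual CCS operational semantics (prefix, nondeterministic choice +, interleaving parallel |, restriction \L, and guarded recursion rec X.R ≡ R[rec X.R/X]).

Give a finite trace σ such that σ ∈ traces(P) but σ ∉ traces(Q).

Reachable graph of P (3 states):
  u0 = b.a.0\{a} has moves —b→ u1
  u1 = a.0\{a} has moves —a→ u2
  u2 = 0\{a} has moves stopped
Reachable graph of Q (2 states):
  v0 = b.0\{a} has moves —b→ v1
  v1 = 0\{a} has moves stopped
Trace ⟨ba⟩ through P, begin at {u0}:
  [1] b ⇒ {u1}
  [2] a ⇒ {u2}
  — P admits the full trace.
Trace ⟨ba⟩ through Q, begin at {v0}:
  [1] b ⇒ {v1}
  [2] a ⇒ no successor for Q

ba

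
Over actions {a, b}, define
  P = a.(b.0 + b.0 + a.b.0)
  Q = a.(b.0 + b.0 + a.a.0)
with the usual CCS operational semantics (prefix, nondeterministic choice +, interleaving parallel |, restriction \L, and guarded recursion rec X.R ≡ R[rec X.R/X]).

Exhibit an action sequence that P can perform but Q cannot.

Reachable graph of P (4 states):
  u0 = a.(b.0 + b.0 + a.b.0) | --a--▸ u1
  u1 = b.0 + b.0 + a.b.0 | --a--▸ u2, --b--▸ u3
  u2 = b.0 | --b--▸ u3
  u3 = 0 | stopped
Reachable graph of Q (4 states):
  v0 = a.(b.0 + b.0 + a.a.0) | --a--▸ v1
  v1 = b.0 + b.0 + a.a.0 | --a--▸ v2, --b--▸ v3
  v2 = a.0 | --a--▸ v3
  v3 = 0 | stopped
Executing aab from P (initial set {u0}):
  [1] a ⇒ {u1}
  [2] a ⇒ {u2}
  [3] b ⇒ {u3}
  ✓ P
Executing aab from Q (initial set {v0}):
  [1] a ⇒ {v1}
  [2] a ⇒ {v2}
  [3] b ⇒ ∅  — Q cannot continue

aab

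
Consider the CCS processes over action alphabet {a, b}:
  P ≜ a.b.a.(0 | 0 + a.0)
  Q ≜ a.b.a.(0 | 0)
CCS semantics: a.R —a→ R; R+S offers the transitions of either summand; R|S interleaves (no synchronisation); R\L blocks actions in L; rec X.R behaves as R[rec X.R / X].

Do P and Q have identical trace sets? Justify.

traces(P) ≠ traces(Q) — witness ⟨abaa⟩

Reachable graph of P (5 states):
  m0 = a.b.a.(0 | 0 + a.0) has moves --a--▸ m1
  m1 = b.a.(0 | 0 + a.0) has moves --b--▸ m2
  m2 = a.(0 | 0 + a.0) has moves --a--▸ m3
  m3 = 0 | 0 + a.0 has moves --a--▸ m4
  m4 = 0 has moves deadlocked
Reachable graph of Q (4 states):
  n0 = a.b.a.(0 | 0) has moves --a--▸ n1
  n1 = b.a.(0 | 0) has moves --b--▸ n2
  n2 = a.(0 | 0) has moves --a--▸ n3
  n3 = 0 | 0 has moves deadlocked
Run σ = ⟨abaa⟩ on P: start {m0}
  [1] a ⇒ {m1}
  [2] b ⇒ {m2}
  [3] a ⇒ {m3}
  [4] a ⇒ {m4}
  — P admits the full trace.
Run σ = ⟨abaa⟩ on Q: start {n0}
  [1] a ⇒ {n1}
  [2] b ⇒ {n2}
  [3] a ⇒ {n3}
  [4] a ⇒ ∅ (Q stuck)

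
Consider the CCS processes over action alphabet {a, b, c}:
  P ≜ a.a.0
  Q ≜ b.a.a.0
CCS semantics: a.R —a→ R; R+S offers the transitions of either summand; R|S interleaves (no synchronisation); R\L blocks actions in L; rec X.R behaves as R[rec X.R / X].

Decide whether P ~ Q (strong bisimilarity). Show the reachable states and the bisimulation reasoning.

NO

LTS(P): 3 reachable states
  u0 = a.a.0 :: ··a··> u1
  u1 = a.0 :: ··a··> u2
  u2 = 0 :: deadlocked
LTS(Q): 4 reachable states
  v0 = b.a.a.0 :: ··b··> v1
  v1 = a.a.0 :: ··a··> v2
  v2 = a.0 :: ··a··> v3
  v3 = 0 :: deadlocked
Coarsest stable partition (strong bisimilarity classes):
  B0 = {u0, v1}
  B1 = {u1, v2}
  B2 = {u2, v3}
  B3 = {v0}
u0 ∈ B0, v0 ∈ B3 → different blocks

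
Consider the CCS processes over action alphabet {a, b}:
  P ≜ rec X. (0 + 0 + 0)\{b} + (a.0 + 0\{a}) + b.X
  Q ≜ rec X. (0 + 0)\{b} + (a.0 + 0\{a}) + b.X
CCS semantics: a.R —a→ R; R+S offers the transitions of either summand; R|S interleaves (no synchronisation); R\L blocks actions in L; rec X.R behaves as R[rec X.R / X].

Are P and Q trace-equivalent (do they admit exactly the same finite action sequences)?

trace-equivalent

LTS(P): 2 reachable states
  u0 = rec X. (0 + 0 + 0)\{b} + (a.0 + 0\{a}) + b.X has moves =a=> u1, =b=> u0
  u1 = 0 has moves ·
LTS(Q): 2 reachable states
  v0 = rec X. (0 + 0)\{b} + (a.0 + 0\{a}) + b.X has moves =a=> v1, =b=> v0
  v1 = 0 has moves ·
Partition-refinement fixed point:
  B0 = {u0, v0}
  B1 = {u1, v1}
u0 ∈ B0, v0 ∈ B0 → same block
Bisimilar ⇒ trace-equivalent.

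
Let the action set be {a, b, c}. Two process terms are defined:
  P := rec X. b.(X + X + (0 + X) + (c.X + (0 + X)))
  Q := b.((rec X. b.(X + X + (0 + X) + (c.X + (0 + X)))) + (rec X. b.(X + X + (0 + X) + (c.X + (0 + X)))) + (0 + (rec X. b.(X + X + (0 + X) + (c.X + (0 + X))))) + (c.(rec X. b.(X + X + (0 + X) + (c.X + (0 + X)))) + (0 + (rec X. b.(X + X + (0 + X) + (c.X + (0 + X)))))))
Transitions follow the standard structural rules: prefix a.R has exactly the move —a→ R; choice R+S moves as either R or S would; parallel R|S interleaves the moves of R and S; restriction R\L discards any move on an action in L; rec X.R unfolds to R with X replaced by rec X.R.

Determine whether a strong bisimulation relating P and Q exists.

bisimilar

Reachable graph of P (2 states):
  p0 = rec X. b.(X + X + (0 + X) + (c.X + (0 + X))) → -b-> p1
  p1 = (rec X. b.(X + X + (0 + X) + (c.X + (0 + X)))) + (rec X. b.(X + X + (0 + X) + (c.X + (0 + X)))) + (0 + (rec X. b.(X + X + (0 + X) + (c.X + (0 + X))))) + (c.(rec X. b.(X + X + (0 + X) + (c.X + (0 + X)))) + (0 + (rec X. b.(X + X + (0 + X) + (c.X + (0 + X)))))) → -b-> p1, -c-> p0
Reachable graph of Q (3 states):
  q0 = b.((rec X. b.(X + X + (0 + X) + (c.X + (0 + X)))) + (rec X. b.(X + X + (0 + X) + (c.X + (0 + X)))) + (0 + (rec X. b.(X + X + (0 + X) + (c.X + (0 + X))))) + (c.(rec X. b.(X + X + (0 + X) + (c.X + (0 + X)))) + (0 + (rec X. b.(X + X + (0 + X) + (c.X + (0 + X))))))) → -b-> q1
  q1 = (rec X. b.(X + X + (0 + X) + (c.X + (0 + X)))) + (rec X. b.(X + X + (0 + X) + (c.X + (0 + X)))) + (0 + (rec X. b.(X + X + (0 + X) + (c.X + (0 + X))))) + (c.(rec X. b.(X + X + (0 + X) + (c.X + (0 + X)))) + (0 + (rec X. b.(X + X + (0 + X) + (c.X + (0 + X)))))) → -b-> q1, -c-> q2
  q2 = rec X. b.(X + X + (0 + X) + (c.X + (0 + X))) → -b-> q1
Coarsest stable partition (strong bisimilarity classes):
  B0 = {p0, q0, q2}
  B1 = {p1, q1}
p0 ∈ B0, q0 ∈ B0 → same block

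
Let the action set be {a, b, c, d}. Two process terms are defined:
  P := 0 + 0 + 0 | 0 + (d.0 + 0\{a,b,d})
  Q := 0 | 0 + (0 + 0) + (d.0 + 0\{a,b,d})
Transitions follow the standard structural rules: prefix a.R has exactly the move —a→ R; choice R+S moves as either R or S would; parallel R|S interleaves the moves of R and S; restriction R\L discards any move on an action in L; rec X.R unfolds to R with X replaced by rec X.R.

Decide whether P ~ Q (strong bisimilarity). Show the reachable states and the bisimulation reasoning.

YES

LTS(P): 2 reachable states
  u0 = 0 + 0 + 0 | 0 + (d.0 + 0\{a,b,d}) has moves —d→ u1
  u1 = 0 has moves (no moves)
LTS(Q): 2 reachable states
  v0 = 0 | 0 + (0 + 0) + (d.0 + 0\{a,b,d}) has moves —d→ v1
  v1 = 0 has moves (no moves)
Coarsest stable partition (strong bisimilarity classes):
  B0 = {u0, v0}
  B1 = {u1, v1}
u0 ∈ B0, v0 ∈ B0 → same block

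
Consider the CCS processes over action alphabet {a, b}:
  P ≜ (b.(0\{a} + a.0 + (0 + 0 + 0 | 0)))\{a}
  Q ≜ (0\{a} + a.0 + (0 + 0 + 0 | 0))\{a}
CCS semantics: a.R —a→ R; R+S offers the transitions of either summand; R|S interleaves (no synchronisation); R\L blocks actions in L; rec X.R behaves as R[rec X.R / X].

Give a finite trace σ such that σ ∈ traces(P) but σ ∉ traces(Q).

P's transition system — 2 states:
  m0 = (b.(0\{a} + a.0 + (0 + 0 + 0 | 0)))\{a} | --b--▸ m1
  m1 = (0\{a} + a.0 + (0 + 0 + 0 | 0))\{a} | ·
Q's transition system — 1 states:
  n0 = (0\{a} + a.0 + (0 + 0 + 0 | 0))\{a} | ·
Trace ⟨b⟩ through P, begin at {m0}:
  after b @ step 1: {m1}
  P completes σ.
Trace ⟨b⟩ through Q, begin at {n0}:
  after b @ step 1: no successor for Q

b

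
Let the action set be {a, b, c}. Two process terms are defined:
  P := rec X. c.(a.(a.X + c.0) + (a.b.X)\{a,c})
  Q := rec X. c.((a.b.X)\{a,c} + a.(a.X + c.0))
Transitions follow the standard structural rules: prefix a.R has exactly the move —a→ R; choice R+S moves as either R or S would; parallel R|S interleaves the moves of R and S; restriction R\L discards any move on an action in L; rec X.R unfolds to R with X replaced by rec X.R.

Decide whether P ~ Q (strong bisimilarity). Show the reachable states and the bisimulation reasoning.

LTS(P): 4 reachable states
  m0 = rec X. c.(a.(a.X + c.0) + (a.b.X)\{a,c}) has moves -c-> m1
  m1 = a.(a.(rec X. c.(a.(a.X + c.0) + (a.b.X)\{a,c})) + c.0) + (a.b.(rec X. c.(a.(a.X + c.0) + (a.b.X)\{a,c})))\{a,c} has moves -a-> m2
  m2 = a.(rec X. c.(a.(a.X + c.0) + (a.b.X)\{a,c})) + c.0 has moves -a-> m0, -c-> m3
  m3 = 0 has moves ∅
LTS(Q): 4 reachable states
  n0 = rec X. c.((a.b.X)\{a,c} + a.(a.X + c.0)) has moves -c-> n1
  n1 = (a.b.(rec X. c.((a.b.X)\{a,c} + a.(a.X + c.0))))\{a,c} + a.(a.(rec X. c.((a.b.X)\{a,c} + a.(a.X + c.0))) + c.0) has moves -a-> n2
  n2 = a.(rec X. c.((a.b.X)\{a,c} + a.(a.X + c.0))) + c.0 has moves -a-> n0, -c-> n3
  n3 = 0 has moves ∅
Partition-refinement fixed point:
  B0 = {m0, n0}
  B1 = {m1, n1}
  B2 = {m2, n2}
  B3 = {m3, n3}
m0 ∈ B0, n0 ∈ B0 → same block

YES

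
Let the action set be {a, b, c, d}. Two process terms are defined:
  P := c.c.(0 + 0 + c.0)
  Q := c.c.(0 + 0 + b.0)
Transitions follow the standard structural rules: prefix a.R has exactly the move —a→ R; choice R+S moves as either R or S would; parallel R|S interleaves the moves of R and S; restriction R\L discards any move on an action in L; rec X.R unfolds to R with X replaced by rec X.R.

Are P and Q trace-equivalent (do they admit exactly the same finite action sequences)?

LTS(P): 4 reachable states
  s0 = c.c.(0 + 0 + c.0) has moves =c=> s1
  s1 = c.(0 + 0 + c.0) has moves =c=> s2
  s2 = 0 + 0 + c.0 has moves =c=> s3
  s3 = 0 has moves stopped
LTS(Q): 4 reachable states
  t0 = c.c.(0 + 0 + b.0) has moves =c=> t1
  t1 = c.(0 + 0 + b.0) has moves =c=> t2
  t2 = 0 + 0 + b.0 has moves =b=> t3
  t3 = 0 has moves stopped
Executing ccc from P (initial set {s0}):
  [1] c ⇒ {s1}
  [2] c ⇒ {s2}
  [3] c ⇒ {s3}
  — P admits the full trace.
Executing ccc from Q (initial set {t0}):
  [1] c ⇒ {t1}
  [2] c ⇒ {t2}
  [3] c ⇒ no successor for Q

trace-distinct — witness ⟨ccc⟩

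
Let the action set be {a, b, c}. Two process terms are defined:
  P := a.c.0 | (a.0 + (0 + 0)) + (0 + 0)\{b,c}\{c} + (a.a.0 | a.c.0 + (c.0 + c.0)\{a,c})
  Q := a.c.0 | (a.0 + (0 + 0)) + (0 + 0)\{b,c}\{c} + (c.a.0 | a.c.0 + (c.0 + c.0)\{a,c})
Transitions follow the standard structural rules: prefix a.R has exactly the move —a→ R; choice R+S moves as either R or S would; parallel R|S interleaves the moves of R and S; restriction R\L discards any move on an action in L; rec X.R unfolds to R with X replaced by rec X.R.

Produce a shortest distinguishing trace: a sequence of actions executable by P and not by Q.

LTS(P): 13 reachable states
  u0 = a.c.0 | (a.0 + (0 + 0)) + (0 + 0)\{b,c}\{c} + (a.a.0 | a.c.0 + (c.0 + c.0)\{a,c}) :: —a→ u1, —a→ u2, —a→ u3, —a→ u4
  u1 = a.0 | a.c.0 :: —a→ u5, —a→ u6
  u2 = a.a.0 | c.0 :: —a→ u6, —c→ u7
  u3 = a.c.0 | 0 :: —a→ u8
  u4 = c.0 | (a.0 + (0 + 0)) :: —a→ u8, —c→ u9
  u5 = 0 | a.c.0 :: —a→ u10
  u6 = a.0 | c.0 :: —a→ u10, —c→ u11
  u7 = a.a.0 | 0 :: —a→ u11
  u8 = c.0 | 0 :: —c→ u12
  u9 = 0 | (a.0 + (0 + 0)) :: —a→ u12
  u10 = 0 | c.0 :: —c→ u12
  u11 = a.0 | 0 :: —a→ u12
  u12 = 0 | 0 :: stopped
LTS(Q): 13 reachable states
  v0 = a.c.0 | (a.0 + (0 + 0)) + (0 + 0)\{b,c}\{c} + (c.a.0 | a.c.0 + (c.0 + c.0)\{a,c}) :: —a→ v1, —a→ v2, —a→ v3, —c→ v4
  v1 = a.c.0 | 0 :: —a→ v5
  v2 = c.0 | (a.0 + (0 + 0)) :: —a→ v5, —c→ v6
  v3 = c.a.0 | c.0 :: —c→ v7, —c→ v8
  v4 = a.0 | a.c.0 :: —a→ v7, —a→ v9
  v5 = c.0 | 0 :: —c→ v10
  v6 = 0 | (a.0 + (0 + 0)) :: —a→ v10
  v7 = a.0 | c.0 :: —a→ v11, —c→ v12
  v8 = c.a.0 | 0 :: —c→ v12
  v9 = 0 | a.c.0 :: —a→ v11
  v10 = 0 | 0 :: stopped
  v11 = 0 | c.0 :: —c→ v10
  v12 = a.0 | 0 :: —a→ v10
Run σ = ⟨aaa⟩ on P: start {u0}
  [1] a ⇒ {u1, u2, u3, u4}
  [2] a ⇒ {u5, u6, u8}
  [3] a ⇒ {u10}
  ✓ P
Run σ = ⟨aaa⟩ on Q: start {v0}
  [1] a ⇒ {v1, v2, v3}
  [2] a ⇒ {v5}
  [3] a ⇒ ∅ (Q stuck)

aaa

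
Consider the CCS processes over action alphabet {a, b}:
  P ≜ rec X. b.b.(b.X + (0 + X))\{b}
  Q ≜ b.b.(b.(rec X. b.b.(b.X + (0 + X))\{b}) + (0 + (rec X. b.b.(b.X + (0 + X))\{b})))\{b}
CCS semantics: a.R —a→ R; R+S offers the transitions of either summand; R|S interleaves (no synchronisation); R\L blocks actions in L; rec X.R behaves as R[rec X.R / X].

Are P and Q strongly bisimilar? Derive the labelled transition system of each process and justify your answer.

P ~ Q

P's transition system — 3 states:
  s0 = rec X. b.b.(b.X + (0 + X))\{b} has moves =b=> s1
  s1 = b.(b.(rec X. b.b.(b.X + (0 + X))\{b}) + (0 + (rec X. b.b.(b.X + (0 + X))\{b})))\{b} has moves =b=> s2
  s2 = (b.(rec X. b.b.(b.X + (0 + X))\{b}) + (0 + (rec X. b.b.(b.X + (0 + X))\{b})))\{b} has moves stopped
Q's transition system — 3 states:
  t0 = b.b.(b.(rec X. b.b.(b.X + (0 + X))\{b}) + (0 + (rec X. b.b.(b.X + (0 + X))\{b})))\{b} has moves =b=> t1
  t1 = b.(b.(rec X. b.b.(b.X + (0 + X))\{b}) + (0 + (rec X. b.b.(b.X + (0 + X))\{b})))\{b} has moves =b=> t2
  t2 = (b.(rec X. b.b.(b.X + (0 + X))\{b}) + (0 + (rec X. b.b.(b.X + (0 + X))\{b})))\{b} has moves stopped
Partition-refinement fixed point:
  B0 = {s0, t0}
  B1 = {s1, t1}
  B2 = {s2, t2}
s0 ∈ B0, t0 ∈ B0 → same block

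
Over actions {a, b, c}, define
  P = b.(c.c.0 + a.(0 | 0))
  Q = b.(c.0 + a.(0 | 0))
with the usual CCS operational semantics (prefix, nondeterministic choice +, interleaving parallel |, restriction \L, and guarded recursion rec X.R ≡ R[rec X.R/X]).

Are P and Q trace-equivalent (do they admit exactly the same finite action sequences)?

Reachable graph of P (5 states):
  u0 = b.(c.c.0 + a.(0 | 0)) has moves ··b··> u1
  u1 = c.c.0 + a.(0 | 0) has moves ··a··> u2, ··c··> u3
  u2 = 0 | 0 has moves ·
  u3 = c.0 has moves ··c··> u4
  u4 = 0 has moves ·
Reachable graph of Q (4 states):
  v0 = b.(c.0 + a.(0 | 0)) has moves ··b··> v1
  v1 = c.0 + a.(0 | 0) has moves ··a··> v2, ··c··> v3
  v2 = 0 | 0 has moves ·
  v3 = 0 has moves ·
Run σ = ⟨bcc⟩ on P: start {u0}
  step 1 (b): {u1}
  step 2 (c): {u3}
  step 3 (c): {u4}
  P completes σ.
Run σ = ⟨bcc⟩ on Q: start {v0}
  step 1 (b): {v1}
  step 2 (c): {v3}
  step 3 (c): ∅ (Q stuck)

NO — witness ⟨bcc⟩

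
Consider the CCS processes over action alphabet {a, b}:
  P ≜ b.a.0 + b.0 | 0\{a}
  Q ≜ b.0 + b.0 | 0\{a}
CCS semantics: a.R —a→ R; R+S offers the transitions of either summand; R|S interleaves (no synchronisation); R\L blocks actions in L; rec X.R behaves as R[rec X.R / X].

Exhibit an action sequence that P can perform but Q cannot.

ba

P's transition system — 4 states:
  u0 = b.a.0 + b.0 | 0\{a} has moves —b→ u1, —b→ u2
  u1 = 0 | 0\{a} has moves (no moves)
  u2 = a.0 has moves —a→ u3
  u3 = 0 has moves (no moves)
Q's transition system — 3 states:
  v0 = b.0 + b.0 | 0\{a} has moves —b→ v1, —b→ v2
  v1 = 0 has moves (no moves)
  v2 = 0 | 0\{a} has moves (no moves)
Run σ = ⟨ba⟩ on P: start {u0}
  step 1 (b): {u1, u2}
  step 2 (a): {u3}
  P completes σ.
Run σ = ⟨ba⟩ on Q: start {v0}
  step 1 (b): {v1, v2}
  step 2 (a): no successor for Q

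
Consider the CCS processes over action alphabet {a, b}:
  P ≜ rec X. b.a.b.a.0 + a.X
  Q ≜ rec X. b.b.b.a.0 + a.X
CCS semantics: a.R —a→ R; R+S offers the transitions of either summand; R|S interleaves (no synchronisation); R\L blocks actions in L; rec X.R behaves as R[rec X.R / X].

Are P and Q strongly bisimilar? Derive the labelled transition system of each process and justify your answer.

P's transition system — 5 states:
  p0 = rec X. b.a.b.a.0 + a.X | --a--▸ p0, --b--▸ p1
  p1 = a.b.a.0 | --a--▸ p2
  p2 = b.a.0 | --b--▸ p3
  p3 = a.0 | --a--▸ p4
  p4 = 0 | ·
Q's transition system — 5 states:
  q0 = rec X. b.b.b.a.0 + a.X | --a--▸ q0, --b--▸ q1
  q1 = b.b.a.0 | --b--▸ q2
  q2 = b.a.0 | --b--▸ q3
  q3 = a.0 | --a--▸ q4
  q4 = 0 | ·
Bisimilarity quotient blocks:
  B0 = {p0}
  B1 = {p1}
  B2 = {p2, q2}
  B3 = {p3, q3}
  B4 = {p4, q4}
  B5 = {q0}
  B6 = {q1}
p0 ∈ B0, q0 ∈ B5 → different blocks

P ≁ Q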